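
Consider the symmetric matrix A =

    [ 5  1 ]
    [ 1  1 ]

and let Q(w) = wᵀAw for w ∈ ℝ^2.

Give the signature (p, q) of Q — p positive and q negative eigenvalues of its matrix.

(2, 0)

An LDLᵀ factorisation of A has diagonal entries 5, 4/5.
That gives 2 positive pivots.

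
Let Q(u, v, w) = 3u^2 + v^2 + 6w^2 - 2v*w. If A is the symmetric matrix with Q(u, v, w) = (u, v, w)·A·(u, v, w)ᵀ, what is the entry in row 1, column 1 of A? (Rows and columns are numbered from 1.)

The coefficient of u^2 in Q is 3, and that is exactly A[1,1].

3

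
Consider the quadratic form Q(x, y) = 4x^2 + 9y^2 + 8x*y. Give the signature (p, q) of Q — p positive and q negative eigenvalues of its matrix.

Write A = [[4, 4], [4, 9]].
Congruent diagonalization of A (simultaneous row and column reduction) yields pivots 4, 5.
That gives 2 positive pivots.

(2, 0)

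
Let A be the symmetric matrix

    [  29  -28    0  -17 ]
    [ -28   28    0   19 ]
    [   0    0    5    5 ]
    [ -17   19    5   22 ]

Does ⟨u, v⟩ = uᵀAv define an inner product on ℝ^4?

yes

Applying the same elementary operations to the rows and columns of A produces a congruent diagonal matrix with entries 29, 28/29, 5, 3/28.
Counting signs: 4 positive.
Hence Q is positive definite.
⟨·,·⟩ is an inner product exactly when A is positive definite.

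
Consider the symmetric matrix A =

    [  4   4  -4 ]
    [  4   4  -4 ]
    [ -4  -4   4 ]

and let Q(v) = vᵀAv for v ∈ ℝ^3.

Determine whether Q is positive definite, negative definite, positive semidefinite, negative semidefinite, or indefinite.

Congruent diagonalization of A (simultaneous row and column reduction) yields pivots 4, 0, 0.
So there are 1 positive, 2 zero pivots.
Hence Q is positive semidefinite.

positive semidefinite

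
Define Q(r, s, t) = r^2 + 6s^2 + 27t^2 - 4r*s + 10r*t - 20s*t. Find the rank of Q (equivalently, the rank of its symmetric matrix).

3

The symmetric matrix is A = [[1, -2, 5], [-2, 6, -10], [5, -10, 27]].
Congruent diagonalization of A (simultaneous row and column reduction) yields pivots 1, 2, 2.
Counting signs: 3 positive.
The rank is the number of nonzero pivots: 3.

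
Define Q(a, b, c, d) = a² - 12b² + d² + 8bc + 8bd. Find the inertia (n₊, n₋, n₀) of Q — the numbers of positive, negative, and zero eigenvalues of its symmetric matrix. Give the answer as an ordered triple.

Write A = [[1, 0, 0, 0], [0, -12, 4, 4], [0, 4, 0, 0], [0, 4, 0, 1]].
Congruent diagonalization of A (simultaneous row and column reduction) yields pivots 1, -12, 4/3, 1.
That gives 3 positive, 1 negative pivots.

(3, 1, 0)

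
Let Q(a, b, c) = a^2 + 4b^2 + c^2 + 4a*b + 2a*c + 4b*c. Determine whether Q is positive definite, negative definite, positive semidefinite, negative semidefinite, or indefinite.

The symmetric matrix is A = [[1, 2, 1], [2, 4, 2], [1, 2, 1]].
Congruent diagonalization of A (simultaneous row and column reduction) yields pivots 1, 0, 0.
So there are 1 positive, 2 zero pivots.
Hence Q is positive semidefinite.

positive semidefinite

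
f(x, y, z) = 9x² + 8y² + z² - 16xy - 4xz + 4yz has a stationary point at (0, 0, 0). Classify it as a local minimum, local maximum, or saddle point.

local minimum

The Hessian at the origin is H = [[18, -16, -4], [-16, 16, 4], [-4, 4, 2]].
Symmetric row and column elimination reduces H to a congruent diagonal form with pivots 18, 16/9, 1.
So there are 3 positive pivots.
H is positive definite, so the origin is a strict local minimum.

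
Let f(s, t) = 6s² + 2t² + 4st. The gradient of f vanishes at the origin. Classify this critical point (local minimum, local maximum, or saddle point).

local minimum

The Hessian at the origin is H = [[12, 4], [4, 4]].
det H = 12·4 − (4)² = 32 > 0 and H[1,1] = 12 > 0, so H is positive definite.
Therefore the origin is a local minimum.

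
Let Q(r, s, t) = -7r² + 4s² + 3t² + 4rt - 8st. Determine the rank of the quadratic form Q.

Write A = [[-7, 0, 2], [0, 4, -4], [2, -4, 3]].
An LDLᵀ factorisation of A has diagonal entries -7, 4, -3/7.
So there are 1 positive, 2 negative pivots.
The rank is the number of nonzero pivots: 3.

3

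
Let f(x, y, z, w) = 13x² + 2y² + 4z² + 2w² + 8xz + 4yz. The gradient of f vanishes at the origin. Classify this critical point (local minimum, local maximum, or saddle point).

The Hessian at the origin is H = [[26, 0, 8, 0], [0, 4, 4, 0], [8, 4, 8, 0], [0, 0, 0, 4]].
Applying the same elementary operations to the rows and columns of H produces a congruent diagonal matrix with entries 26, 4, 20/13, 4.
That gives 4 positive pivots.
H is positive definite, so the origin is a strict local minimum.

local minimum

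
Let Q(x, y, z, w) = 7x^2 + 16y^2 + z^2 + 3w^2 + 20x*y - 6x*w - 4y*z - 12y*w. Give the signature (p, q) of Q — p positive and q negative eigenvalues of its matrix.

Write A = [[7, 10, 0, -3], [10, 16, -2, -6], [0, -2, 1, 0], [-3, -6, 0, 3]].
Applying the same elementary operations to the rows and columns of A produces a congruent diagonal matrix with entries 7, 12/7, -4/3, 3.
Counting signs: 3 positive, 1 negative.

(3, 1)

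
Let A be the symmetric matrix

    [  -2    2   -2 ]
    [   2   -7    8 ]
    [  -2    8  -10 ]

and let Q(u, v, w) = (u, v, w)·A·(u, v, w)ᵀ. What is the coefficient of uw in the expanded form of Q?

The coefficient of uw is A[1,3] + A[3,1] = 2·(-2) = -4.

-4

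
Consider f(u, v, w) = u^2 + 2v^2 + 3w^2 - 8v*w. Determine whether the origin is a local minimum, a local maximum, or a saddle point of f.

saddle point

The Hessian at the origin is H = [[2, 0, 0], [0, 4, -8], [0, -8, 6]].
Row-reducing H symmetrically gives the diagonal entries 2, 4, -10.
Counting signs: 2 positive, 1 negative.
H is indefinite, so the origin is a saddle point.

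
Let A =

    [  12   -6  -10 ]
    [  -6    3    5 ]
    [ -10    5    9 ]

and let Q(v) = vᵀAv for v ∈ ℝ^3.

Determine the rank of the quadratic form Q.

2

Congruent diagonalization of A (simultaneous row and column reduction) yields pivots 12, 0, 2/3.
So there are 2 positive, 1 zero pivots.
The rank is the number of nonzero pivots: 2.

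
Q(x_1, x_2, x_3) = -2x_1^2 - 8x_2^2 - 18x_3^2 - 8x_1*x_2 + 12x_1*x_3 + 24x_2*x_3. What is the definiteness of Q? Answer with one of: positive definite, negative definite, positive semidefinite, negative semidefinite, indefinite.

The symmetric matrix is A = [[-2, -4, 6], [-4, -8, 12], [6, 12, -18]].
Applying the same elementary operations to the rows and columns of A produces a congruent diagonal matrix with entries -2, 0, 0.
That gives 1 negative, 2 zero pivots.
Hence Q is negative semidefinite.

negative semidefinite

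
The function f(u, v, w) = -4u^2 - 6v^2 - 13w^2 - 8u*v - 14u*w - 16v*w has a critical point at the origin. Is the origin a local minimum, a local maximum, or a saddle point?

The Hessian at the origin is H = [[-8, -8, -14], [-8, -12, -16], [-14, -16, -26]].
Congruent diagonalization of H (simultaneous row and column reduction) yields pivots -8, -4, -1/2.
So there are 3 negative pivots.
H is negative definite, so the origin is a strict local maximum.

local maximum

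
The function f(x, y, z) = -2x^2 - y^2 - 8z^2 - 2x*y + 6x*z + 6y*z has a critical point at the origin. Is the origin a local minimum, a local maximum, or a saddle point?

saddle point

The Hessian at the origin is H = [[-4, -2, 6], [-2, -2, 6], [6, 6, -16]].
Congruent diagonalization of H (simultaneous row and column reduction) yields pivots -4, -1, 2.
Counting signs: 1 positive, 2 negative.
H is indefinite, so the origin is a saddle point.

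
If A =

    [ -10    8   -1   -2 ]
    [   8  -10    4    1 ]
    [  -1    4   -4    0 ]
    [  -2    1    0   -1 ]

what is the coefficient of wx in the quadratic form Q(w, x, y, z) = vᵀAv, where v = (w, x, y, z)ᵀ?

The coefficient of wx is A[1,2] + A[2,1] = 2·8 = 16.

16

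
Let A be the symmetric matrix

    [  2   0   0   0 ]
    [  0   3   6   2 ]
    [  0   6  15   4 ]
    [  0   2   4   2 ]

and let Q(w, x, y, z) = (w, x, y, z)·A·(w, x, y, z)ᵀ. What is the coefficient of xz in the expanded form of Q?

The coefficient of xz is A[2,4] + A[4,2] = 2·2 = 4.

4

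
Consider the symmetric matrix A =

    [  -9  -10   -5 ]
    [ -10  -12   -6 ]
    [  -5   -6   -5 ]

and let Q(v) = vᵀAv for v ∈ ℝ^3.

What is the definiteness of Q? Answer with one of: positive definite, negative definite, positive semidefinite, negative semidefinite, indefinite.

An LDLᵀ factorisation of A has diagonal entries -9, -8/9, -2.
Counting signs: 3 negative.
Hence Q is negative definite.

negative definite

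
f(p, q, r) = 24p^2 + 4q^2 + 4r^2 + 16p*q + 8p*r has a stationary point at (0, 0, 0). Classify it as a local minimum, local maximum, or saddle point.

local minimum

The Hessian at the origin is H = [[48, 16, 8], [16, 8, 0], [8, 0, 8]].
Congruent diagonalization of H (simultaneous row and column reduction) yields pivots 48, 8/3, 4.
That gives 3 positive pivots.
H is positive definite, so the origin is a strict local minimum.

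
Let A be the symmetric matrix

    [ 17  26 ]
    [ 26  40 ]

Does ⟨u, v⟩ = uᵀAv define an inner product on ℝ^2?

yes

Leading principal minors: Δ_1 = 17, Δ_2 = 4.
All leading principal minors are positive, so by Sylvester's criterion Q is positive definite.
⟨·,·⟩ is an inner product exactly when A is positive definite.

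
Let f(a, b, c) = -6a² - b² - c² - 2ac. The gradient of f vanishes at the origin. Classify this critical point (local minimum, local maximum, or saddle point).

local maximum

The Hessian at the origin is H = [[-12, 0, -2], [0, -2, 0], [-2, 0, -2]].
Row-reducing H symmetrically gives the diagonal entries -12, -2, -5/3.
So there are 3 negative pivots.
H is negative definite, so the origin is a strict local maximum.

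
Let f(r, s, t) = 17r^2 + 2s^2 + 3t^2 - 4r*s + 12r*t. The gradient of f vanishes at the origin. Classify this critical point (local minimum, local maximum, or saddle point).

local minimum

The Hessian at the origin is H = [[34, -4, 12], [-4, 4, 0], [12, 0, 6]].
Symmetric row and column elimination reduces H to a congruent diagonal form with pivots 34, 60/17, 6/5.
So there are 3 positive pivots.
H is positive definite, so the origin is a strict local minimum.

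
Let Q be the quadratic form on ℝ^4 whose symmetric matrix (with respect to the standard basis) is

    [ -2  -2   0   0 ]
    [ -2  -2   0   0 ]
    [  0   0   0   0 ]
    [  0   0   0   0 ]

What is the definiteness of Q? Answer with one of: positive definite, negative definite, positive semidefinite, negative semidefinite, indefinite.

negative semidefinite

Applying the same elementary operations to the rows and columns of A produces a congruent diagonal matrix with entries -2, 0, 0, 0.
That gives 1 negative, 3 zero pivots.
Hence Q is negative semidefinite.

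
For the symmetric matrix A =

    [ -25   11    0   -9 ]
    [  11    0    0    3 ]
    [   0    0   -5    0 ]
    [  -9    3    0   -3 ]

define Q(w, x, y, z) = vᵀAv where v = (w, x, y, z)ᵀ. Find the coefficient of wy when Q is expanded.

0

The coefficient of wy is A[1,3] + A[3,1] = 2·0 = 0.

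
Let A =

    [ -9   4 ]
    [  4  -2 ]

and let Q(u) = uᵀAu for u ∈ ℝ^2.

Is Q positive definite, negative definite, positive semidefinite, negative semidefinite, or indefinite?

negative definite

An LDLᵀ factorisation of A has diagonal entries -9, -2/9.
That gives 2 negative pivots.
Hence Q is negative definite.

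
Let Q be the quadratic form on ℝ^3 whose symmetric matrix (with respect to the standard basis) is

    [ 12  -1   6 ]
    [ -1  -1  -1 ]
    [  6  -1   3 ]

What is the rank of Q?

3

Row-reducing A symmetrically gives the diagonal entries 12, -13/12, 3/13.
So there are 2 positive, 1 negative pivots.
The rank is the number of nonzero pivots: 3.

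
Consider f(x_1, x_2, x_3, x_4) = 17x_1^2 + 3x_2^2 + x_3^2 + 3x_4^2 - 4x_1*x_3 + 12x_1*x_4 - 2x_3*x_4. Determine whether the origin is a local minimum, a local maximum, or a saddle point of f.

local minimum

The Hessian at the origin is H = [[34, 0, -4, 12], [0, 6, 0, 0], [-4, 0, 2, -2], [12, 0, -2, 6]].
Symmetric row and column elimination reduces H to a congruent diagonal form with pivots 34, 6, 26/17, 20/13.
That gives 4 positive pivots.
H is positive definite, so the origin is a strict local minimum.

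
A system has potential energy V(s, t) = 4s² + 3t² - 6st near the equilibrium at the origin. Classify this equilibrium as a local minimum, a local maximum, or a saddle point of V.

The Hessian at the origin is H = [[8, -6], [-6, 6]].
det H = 8·6 − (-6)² = 12 > 0 and H[1,1] = 8 > 0, so H is positive definite.
Therefore the origin is a local minimum.

local minimum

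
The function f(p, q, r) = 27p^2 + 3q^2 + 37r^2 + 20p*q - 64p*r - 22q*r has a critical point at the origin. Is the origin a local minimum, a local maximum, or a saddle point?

saddle point

The Hessian at the origin is H = [[54, 20, -64], [20, 6, -22], [-64, -22, 74]].
Row-reducing H symmetrically gives the diagonal entries 54, -38/27, 4/19.
That gives 2 positive, 1 negative pivots.
H is indefinite, so the origin is a saddle point.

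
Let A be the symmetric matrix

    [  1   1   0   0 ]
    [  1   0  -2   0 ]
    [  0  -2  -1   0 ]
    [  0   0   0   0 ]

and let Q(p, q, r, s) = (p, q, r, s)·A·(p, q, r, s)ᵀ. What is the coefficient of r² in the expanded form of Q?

-1

The coefficient of r² is the diagonal entry A[3,3] = -1.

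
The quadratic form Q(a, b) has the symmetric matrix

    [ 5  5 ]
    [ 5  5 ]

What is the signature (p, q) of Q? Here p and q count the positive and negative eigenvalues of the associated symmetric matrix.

(1, 0)

Congruent diagonalization of A (simultaneous row and column reduction) yields pivots 5, 0.
So there are 1 positive, 1 zero pivots.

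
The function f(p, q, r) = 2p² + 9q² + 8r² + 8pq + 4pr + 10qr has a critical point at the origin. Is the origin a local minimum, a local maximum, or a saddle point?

local minimum

The Hessian at the origin is H = [[4, 8, 4], [8, 18, 10], [4, 10, 16]].
Row-reducing H symmetrically gives the diagonal entries 4, 2, 10.
That gives 3 positive pivots.
H is positive definite, so the origin is a strict local minimum.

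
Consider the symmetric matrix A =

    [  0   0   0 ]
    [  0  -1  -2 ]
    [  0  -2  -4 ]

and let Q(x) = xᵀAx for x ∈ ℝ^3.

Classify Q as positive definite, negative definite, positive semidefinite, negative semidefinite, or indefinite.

Congruent diagonalization of A (simultaneous row and column reduction) yields pivots 0, -1, 0.
That gives 1 negative, 2 zero pivots.
Hence Q is negative semidefinite.

negative semidefinite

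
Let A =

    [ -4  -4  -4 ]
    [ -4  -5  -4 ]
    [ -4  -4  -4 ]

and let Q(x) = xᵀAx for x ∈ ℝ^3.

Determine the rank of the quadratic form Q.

Symmetric row and column elimination reduces A to a congruent diagonal form with pivots -4, -1, 0.
So there are 2 negative, 1 zero pivots.
The rank is the number of nonzero pivots: 2.

2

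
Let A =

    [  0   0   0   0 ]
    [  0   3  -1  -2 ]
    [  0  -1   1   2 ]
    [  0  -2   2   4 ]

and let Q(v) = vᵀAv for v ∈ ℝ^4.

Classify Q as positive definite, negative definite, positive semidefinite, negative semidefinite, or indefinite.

Congruent diagonalization of A (simultaneous row and column reduction) yields pivots 0, 3, 2/3, 0.
That gives 2 positive, 2 zero pivots.
Hence Q is positive semidefinite.

positive semidefinite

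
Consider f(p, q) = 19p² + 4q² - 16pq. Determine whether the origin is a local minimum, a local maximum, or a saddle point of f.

local minimum

The Hessian at the origin is H = [[38, -16], [-16, 8]].
det H = 38·8 − (-16)² = 48 > 0 and H[1,1] = 38 > 0, so H is positive definite.
Therefore the origin is a local minimum.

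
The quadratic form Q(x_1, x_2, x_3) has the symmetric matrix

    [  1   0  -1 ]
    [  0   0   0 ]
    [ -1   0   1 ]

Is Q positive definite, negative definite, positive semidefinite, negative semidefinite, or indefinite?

positive semidefinite

Congruent diagonalization of A (simultaneous row and column reduction) yields pivots 1, 0, 0.
Counting signs: 1 positive, 2 zero.
Hence Q is positive semidefinite.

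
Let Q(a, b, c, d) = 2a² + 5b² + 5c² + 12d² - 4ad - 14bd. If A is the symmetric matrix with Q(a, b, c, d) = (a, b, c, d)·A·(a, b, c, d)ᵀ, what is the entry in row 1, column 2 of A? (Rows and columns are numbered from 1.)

The coefficient of a·b in Q is 0. For a symmetric A this equals A[1,2] + A[2,1] = 2·A[1,2].
So A[1,2] = 0/2 = 0.

0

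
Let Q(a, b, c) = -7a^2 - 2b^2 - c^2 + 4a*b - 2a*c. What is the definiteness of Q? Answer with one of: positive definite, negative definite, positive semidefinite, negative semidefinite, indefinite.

The associated matrix is A = [[-7, 2, -1], [2, -2, 0], [-1, 0, -1]].
Symmetric row and column elimination reduces A to a congruent diagonal form with pivots -7, -10/7, -4/5.
That gives 3 negative pivots.
Hence Q is negative definite.

negative definite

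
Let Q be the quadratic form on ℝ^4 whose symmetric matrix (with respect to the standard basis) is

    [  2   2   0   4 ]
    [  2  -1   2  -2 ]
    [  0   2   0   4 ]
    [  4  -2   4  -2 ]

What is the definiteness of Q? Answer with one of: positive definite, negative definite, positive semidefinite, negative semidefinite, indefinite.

indefinite

Row-reducing A symmetrically gives the diagonal entries 2, -3, 4/3, 2.
That gives 3 positive, 1 negative pivots.
Hence Q is indefinite.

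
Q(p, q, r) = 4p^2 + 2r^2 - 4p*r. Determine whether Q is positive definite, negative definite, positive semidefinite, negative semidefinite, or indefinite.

The symmetric matrix is A = [[4, 0, -2], [0, 0, 0], [-2, 0, 2]].
Applying the same elementary operations to the rows and columns of A produces a congruent diagonal matrix with entries 4, 0, 1.
So there are 2 positive, 1 zero pivots.
Hence Q is positive semidefinite.

positive semidefinite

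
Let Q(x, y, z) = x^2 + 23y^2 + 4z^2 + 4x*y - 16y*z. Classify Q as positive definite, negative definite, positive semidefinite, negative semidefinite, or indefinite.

The symmetric matrix of Q is A = [[1, 2, 0], [2, 23, -8], [0, -8, 4]].
Leading principal minors: Δ_1 = 1, Δ_2 = 19, Δ_3 = 12.
All leading principal minors are positive, so by Sylvester's criterion Q is positive definite.

positive definite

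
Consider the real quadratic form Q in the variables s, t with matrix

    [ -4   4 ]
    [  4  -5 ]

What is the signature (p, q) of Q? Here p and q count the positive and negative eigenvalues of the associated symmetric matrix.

Row-reducing A symmetrically gives the diagonal entries -4, -1.
That gives 2 negative pivots.

(0, 2)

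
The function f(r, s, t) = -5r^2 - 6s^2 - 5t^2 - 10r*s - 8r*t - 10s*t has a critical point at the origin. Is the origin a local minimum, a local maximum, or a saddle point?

The Hessian at the origin is H = [[-10, -10, -8], [-10, -12, -10], [-8, -10, -10]].
Congruent diagonalization of H (simultaneous row and column reduction) yields pivots -10, -2, -8/5.
That gives 3 negative pivots.
H is negative definite, so the origin is a strict local maximum.

local maximum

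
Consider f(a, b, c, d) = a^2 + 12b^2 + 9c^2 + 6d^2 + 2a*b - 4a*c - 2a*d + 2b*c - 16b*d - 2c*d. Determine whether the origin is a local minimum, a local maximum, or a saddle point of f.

local minimum

The Hessian at the origin is H = [[2, 2, -4, -2], [2, 24, 2, -16], [-4, 2, 18, -2], [-2, -16, -2, 12]].
Applying the same elementary operations to the rows and columns of H produces a congruent diagonal matrix with entries 2, 22, 92/11, 12/23.
So there are 4 positive pivots.
H is positive definite, so the origin is a strict local minimum.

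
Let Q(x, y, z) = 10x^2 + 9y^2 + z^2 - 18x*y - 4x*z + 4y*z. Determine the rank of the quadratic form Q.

The associated matrix is A = [[10, -9, -2], [-9, 9, 2], [-2, 2, 1]].
Congruent diagonalization of A (simultaneous row and column reduction) yields pivots 10, 9/10, 5/9.
Counting signs: 3 positive.
The rank is the number of nonzero pivots: 3.

3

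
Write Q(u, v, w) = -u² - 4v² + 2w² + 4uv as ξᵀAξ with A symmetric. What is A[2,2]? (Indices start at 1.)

The coefficient of v² in Q is -4, and that is exactly A[2,2].

-4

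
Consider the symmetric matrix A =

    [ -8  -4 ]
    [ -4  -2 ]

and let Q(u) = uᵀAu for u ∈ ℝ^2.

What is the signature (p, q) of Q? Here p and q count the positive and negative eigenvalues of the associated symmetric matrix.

Row-reducing A symmetrically gives the diagonal entries -8, 0.
That gives 1 negative, 1 zero pivots.

(0, 1)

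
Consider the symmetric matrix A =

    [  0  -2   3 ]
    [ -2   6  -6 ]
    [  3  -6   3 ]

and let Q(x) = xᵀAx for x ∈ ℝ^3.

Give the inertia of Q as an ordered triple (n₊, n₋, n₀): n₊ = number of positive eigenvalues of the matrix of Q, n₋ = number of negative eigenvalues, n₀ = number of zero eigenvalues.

By Sylvester's law of inertia any congruent diagonalization of A has 1 positive, 2 negative and 0 zero entries.

(1, 2, 0)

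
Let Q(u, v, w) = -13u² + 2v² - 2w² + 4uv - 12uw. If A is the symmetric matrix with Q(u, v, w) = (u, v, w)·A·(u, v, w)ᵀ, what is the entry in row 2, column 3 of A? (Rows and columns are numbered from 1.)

0

The coefficient of v·w in Q is 0. For a symmetric A this equals A[2,3] + A[3,2] = 2·A[2,3].
So A[2,3] = 0/2 = 0.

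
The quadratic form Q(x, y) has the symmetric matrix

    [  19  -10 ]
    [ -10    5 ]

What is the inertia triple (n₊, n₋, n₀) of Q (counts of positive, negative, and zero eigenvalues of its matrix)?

Congruent diagonalization of A (simultaneous row and column reduction) yields pivots 19, -5/19.
So there are 1 positive, 1 negative pivots.

(1, 1, 0)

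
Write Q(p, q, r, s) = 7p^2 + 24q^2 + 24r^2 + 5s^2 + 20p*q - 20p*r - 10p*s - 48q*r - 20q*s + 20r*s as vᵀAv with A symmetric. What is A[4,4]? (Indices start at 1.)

5

The coefficient of s^2 in Q is 5, and that is exactly A[4,4].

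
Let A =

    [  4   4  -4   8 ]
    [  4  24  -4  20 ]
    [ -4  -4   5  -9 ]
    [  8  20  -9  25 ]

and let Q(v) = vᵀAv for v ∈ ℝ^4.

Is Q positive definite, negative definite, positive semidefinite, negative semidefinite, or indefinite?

positive definite

Leading principal minors: Δ_1 = 4, Δ_2 = 80, Δ_3 = 80, Δ_4 = 64.
All leading principal minors are positive, so by Sylvester's criterion Q is positive definite.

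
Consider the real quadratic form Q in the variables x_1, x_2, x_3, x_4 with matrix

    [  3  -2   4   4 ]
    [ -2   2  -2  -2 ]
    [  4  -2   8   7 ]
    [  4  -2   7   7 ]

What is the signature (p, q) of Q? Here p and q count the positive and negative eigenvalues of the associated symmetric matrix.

(4, 0)

Row-reducing A symmetrically gives the diagonal entries 3, 2/3, 2, 1/2.
Counting signs: 4 positive.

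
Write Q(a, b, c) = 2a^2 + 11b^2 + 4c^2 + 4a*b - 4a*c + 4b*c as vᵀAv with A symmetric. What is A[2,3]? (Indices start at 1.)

The coefficient of b·c in Q is 4. For a symmetric A this equals A[2,3] + A[3,2] = 2·A[2,3].
So A[2,3] = 4/2 = 2.

2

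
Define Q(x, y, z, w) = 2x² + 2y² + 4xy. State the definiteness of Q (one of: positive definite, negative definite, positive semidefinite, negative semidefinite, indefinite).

positive semidefinite

Write A = [[2, 2, 0, 0], [2, 2, 0, 0], [0, 0, 0, 0], [0, 0, 0, 0]].
Symmetric row and column elimination reduces A to a congruent diagonal form with pivots 2, 0, 0, 0.
That gives 1 positive, 3 zero pivots.
Hence Q is positive semidefinite.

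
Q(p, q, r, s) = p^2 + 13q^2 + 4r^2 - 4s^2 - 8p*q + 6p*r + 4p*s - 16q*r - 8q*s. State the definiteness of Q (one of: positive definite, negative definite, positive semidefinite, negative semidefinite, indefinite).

indefinite

The symmetric matrix is A = [[1, -4, 3, 2], [-4, 13, -8, -4], [3, -8, 4, 0], [2, -4, 0, -4]].
Applying the same elementary operations to the rows and columns of A produces a congruent diagonal matrix with entries 1, -3, 1/3, -4.
That gives 2 positive, 2 negative pivots.
Hence Q is indefinite.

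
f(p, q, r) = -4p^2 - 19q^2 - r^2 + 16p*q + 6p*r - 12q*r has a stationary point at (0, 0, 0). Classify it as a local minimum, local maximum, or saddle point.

The Hessian at the origin is H = [[-8, 16, 6], [16, -38, -12], [6, -12, -2]].
Row-reducing H symmetrically gives the diagonal entries -8, -6, 5/2.
That gives 1 positive, 2 negative pivots.
H is indefinite, so the origin is a saddle point.

saddle point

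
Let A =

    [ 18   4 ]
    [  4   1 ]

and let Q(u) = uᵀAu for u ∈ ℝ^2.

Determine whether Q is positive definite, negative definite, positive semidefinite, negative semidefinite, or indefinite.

positive definite

For the 2×2 matrix [[18, 4], [4, 1]]: det = 18·1 − (4)² = 2, trace = 19.
det > 0 so both eigenvalues share the sign of the trace; trace = 19 > 0 ⇒ both positive.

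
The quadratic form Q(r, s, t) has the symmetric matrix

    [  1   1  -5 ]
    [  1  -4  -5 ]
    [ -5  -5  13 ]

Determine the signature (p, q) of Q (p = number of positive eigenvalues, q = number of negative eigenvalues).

Congruent diagonalization of A (simultaneous row and column reduction) yields pivots 1, -5, -12.
That gives 1 positive, 2 negative pivots.

(1, 2)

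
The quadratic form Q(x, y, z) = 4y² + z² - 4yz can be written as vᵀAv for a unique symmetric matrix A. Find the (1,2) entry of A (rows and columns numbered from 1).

0

The coefficient of x·y in Q is 0. For a symmetric A this equals A[1,2] + A[2,1] = 2·A[1,2].
So A[1,2] = 0/2 = 0.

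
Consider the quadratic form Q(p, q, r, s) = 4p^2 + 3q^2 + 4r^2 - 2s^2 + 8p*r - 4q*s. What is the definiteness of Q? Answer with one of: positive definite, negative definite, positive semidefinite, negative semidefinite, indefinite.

Write A = [[4, 0, 4, 0], [0, 3, 0, -2], [4, 0, 4, 0], [0, -2, 0, -2]].
Symmetric row and column elimination reduces A to a congruent diagonal form with pivots 4, 3, 0, -10/3.
That gives 2 positive, 1 negative, 1 zero pivots.
Hence Q is indefinite.

indefinite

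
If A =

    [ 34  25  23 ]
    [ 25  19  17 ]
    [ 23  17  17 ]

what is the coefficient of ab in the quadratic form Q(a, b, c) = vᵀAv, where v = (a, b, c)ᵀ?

50

The coefficient of ab is A[1,2] + A[2,1] = 2·25 = 50.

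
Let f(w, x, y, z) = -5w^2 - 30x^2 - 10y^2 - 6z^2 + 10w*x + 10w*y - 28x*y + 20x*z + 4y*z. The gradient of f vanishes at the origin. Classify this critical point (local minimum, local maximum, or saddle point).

The Hessian at the origin is H = [[-10, 10, 10, 0], [10, -60, -28, 20], [10, -28, -20, 4], [0, 20, 4, -12]].
An LDLᵀ factorisation of H has diagonal entries -10, -50, -88/25, -12/11.
Counting signs: 4 negative.
H is negative definite, so the origin is a strict local maximum.

local maximum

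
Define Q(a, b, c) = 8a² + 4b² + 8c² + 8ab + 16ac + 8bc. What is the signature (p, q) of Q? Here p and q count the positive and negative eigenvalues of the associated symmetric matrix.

Write A = [[8, 4, 8], [4, 4, 4], [8, 4, 8]].
Applying the same elementary operations to the rows and columns of A produces a congruent diagonal matrix with entries 8, 2, 0.
That gives 2 positive, 1 zero pivots.

(2, 0)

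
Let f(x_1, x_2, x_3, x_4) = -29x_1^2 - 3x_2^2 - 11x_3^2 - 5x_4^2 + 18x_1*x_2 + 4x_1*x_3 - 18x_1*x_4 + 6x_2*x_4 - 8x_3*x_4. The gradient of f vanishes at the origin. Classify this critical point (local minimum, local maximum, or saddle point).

The Hessian at the origin is H = [[-58, 18, 4, -18], [18, -6, 0, 6], [4, 0, -22, -8], [-18, 6, -8, -10]].
Row-reducing H symmetrically gives the diagonal entries -58, -12/29, -18, -4/9.
That gives 4 negative pivots.
H is negative definite, so the origin is a strict local maximum.

local maximum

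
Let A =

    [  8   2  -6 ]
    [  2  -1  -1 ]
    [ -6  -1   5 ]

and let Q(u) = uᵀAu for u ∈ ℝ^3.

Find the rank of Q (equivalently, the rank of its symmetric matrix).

3

Symmetric row and column elimination reduces A to a congruent diagonal form with pivots 8, -3/2, 2/3.
Counting signs: 2 positive, 1 negative.
The rank is the number of nonzero pivots: 3.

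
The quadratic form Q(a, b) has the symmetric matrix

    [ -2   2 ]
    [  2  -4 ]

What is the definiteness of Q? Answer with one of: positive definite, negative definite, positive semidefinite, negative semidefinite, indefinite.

For the 2×2 matrix [[-2, 2], [2, -4]]: det = -2·-4 − (2)² = 4, trace = -6.
det > 0 so both eigenvalues share the sign of the trace; trace = -6 < 0 ⇒ both negative.

negative definite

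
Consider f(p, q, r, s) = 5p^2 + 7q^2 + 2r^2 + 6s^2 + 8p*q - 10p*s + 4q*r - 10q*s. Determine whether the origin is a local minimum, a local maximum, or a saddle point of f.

local minimum

The Hessian at the origin is H = [[10, 8, 0, -10], [8, 14, 4, -10], [0, 4, 4, 0], [-10, -10, 0, 12]].
Symmetric row and column elimination reduces H to a congruent diagonal form with pivots 10, 38/5, 36/19, 8/9.
So there are 4 positive pivots.
H is positive definite, so the origin is a strict local minimum.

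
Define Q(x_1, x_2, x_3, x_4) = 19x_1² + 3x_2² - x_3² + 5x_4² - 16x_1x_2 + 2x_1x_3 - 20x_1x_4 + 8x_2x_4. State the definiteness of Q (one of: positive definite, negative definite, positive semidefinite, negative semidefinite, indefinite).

Write A = [[19, -8, 1, -10], [-8, 3, 0, 4], [1, 0, -1, 0], [-10, 4, 0, 5]].
Symmetric row and column elimination reduces A to a congruent diagonal form with pivots 19, -7/19, -4/7, 0.
Counting signs: 1 positive, 2 negative, 1 zero.
Hence Q is indefinite.

indefinite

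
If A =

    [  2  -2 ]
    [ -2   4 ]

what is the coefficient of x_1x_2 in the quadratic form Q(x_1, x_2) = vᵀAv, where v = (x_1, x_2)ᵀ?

-4

The coefficient of x_1x_2 is A[1,2] + A[2,1] = 2·(-2) = -4.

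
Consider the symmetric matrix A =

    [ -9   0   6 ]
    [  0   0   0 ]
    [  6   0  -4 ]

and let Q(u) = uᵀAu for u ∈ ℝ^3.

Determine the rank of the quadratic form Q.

Row-reducing A symmetrically gives the diagonal entries -9, 0, 0.
Counting signs: 1 negative, 2 zero.
The rank is the number of nonzero pivots: 1.

1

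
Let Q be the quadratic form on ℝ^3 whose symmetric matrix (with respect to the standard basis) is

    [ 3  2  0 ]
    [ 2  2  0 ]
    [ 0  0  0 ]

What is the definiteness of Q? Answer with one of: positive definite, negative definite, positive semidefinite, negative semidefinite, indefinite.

Applying the same elementary operations to the rows and columns of A produces a congruent diagonal matrix with entries 3, 2/3, 0.
So there are 2 positive, 1 zero pivots.
Hence Q is positive semidefinite.

positive semidefinite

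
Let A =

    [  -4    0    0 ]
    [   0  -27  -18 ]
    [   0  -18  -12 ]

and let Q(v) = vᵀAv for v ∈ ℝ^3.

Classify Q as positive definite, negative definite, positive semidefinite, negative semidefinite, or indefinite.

Symmetric row and column elimination reduces A to a congruent diagonal form with pivots -4, -27, 0.
Counting signs: 2 negative, 1 zero.
Hence Q is negative semidefinite.

negative semidefinite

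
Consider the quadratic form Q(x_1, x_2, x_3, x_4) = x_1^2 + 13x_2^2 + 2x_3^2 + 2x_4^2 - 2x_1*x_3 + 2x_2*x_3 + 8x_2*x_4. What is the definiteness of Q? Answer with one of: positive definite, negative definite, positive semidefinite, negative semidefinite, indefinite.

The associated matrix is A = [[1, 0, -1, 0], [0, 13, 1, 4], [-1, 1, 2, 0], [0, 4, 0, 2]].
Symmetric row and column elimination reduces A to a congruent diagonal form with pivots 1, 13, 12/13, 2/3.
That gives 4 positive pivots.
Hence Q is positive definite.

positive definite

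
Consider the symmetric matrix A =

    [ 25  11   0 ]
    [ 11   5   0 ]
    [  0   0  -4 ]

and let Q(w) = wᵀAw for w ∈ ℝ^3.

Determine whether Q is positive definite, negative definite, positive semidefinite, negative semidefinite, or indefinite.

Row-reducing A symmetrically gives the diagonal entries 25, 4/25, -4.
Counting signs: 2 positive, 1 negative.
Hence Q is indefinite.

indefinite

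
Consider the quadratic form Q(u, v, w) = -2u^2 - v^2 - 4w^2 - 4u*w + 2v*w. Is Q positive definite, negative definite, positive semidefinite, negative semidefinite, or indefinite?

negative definite

Write A = [[-2, 0, -2], [0, -1, 1], [-2, 1, -4]].
Applying the same elementary operations to the rows and columns of A produces a congruent diagonal matrix with entries -2, -1, -1.
So there are 3 negative pivots.
Hence Q is negative definite.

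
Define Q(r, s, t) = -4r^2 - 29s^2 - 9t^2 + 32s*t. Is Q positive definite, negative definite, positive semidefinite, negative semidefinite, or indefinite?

negative definite

The symmetric matrix of Q is A = [[-4, 0, 0], [0, -29, 16], [0, 16, -9]].
Leading principal minors: Δ_1 = -4, Δ_2 = 116, Δ_3 = -20.
The signs alternate starting with Δ_1 < 0, so by Sylvester's criterion Q is negative definite.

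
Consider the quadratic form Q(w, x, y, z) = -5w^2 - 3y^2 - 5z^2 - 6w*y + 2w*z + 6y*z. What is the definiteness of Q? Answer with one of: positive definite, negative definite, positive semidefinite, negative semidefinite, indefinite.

negative semidefinite

Write A = [[-5, 0, -3, 1], [0, 0, 0, 0], [-3, 0, -3, 3], [1, 0, 3, -5]].
Symmetric row and column elimination reduces A to a congruent diagonal form with pivots -5, 0, -6/5, 0.
Counting signs: 2 negative, 2 zero.
Hence Q is negative semidefinite.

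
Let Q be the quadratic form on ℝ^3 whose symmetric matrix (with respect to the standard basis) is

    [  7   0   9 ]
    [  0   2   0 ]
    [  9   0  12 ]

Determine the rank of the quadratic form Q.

3

An LDLᵀ factorisation of A has diagonal entries 7, 2, 3/7.
So there are 3 positive pivots.
The rank is the number of nonzero pivots: 3.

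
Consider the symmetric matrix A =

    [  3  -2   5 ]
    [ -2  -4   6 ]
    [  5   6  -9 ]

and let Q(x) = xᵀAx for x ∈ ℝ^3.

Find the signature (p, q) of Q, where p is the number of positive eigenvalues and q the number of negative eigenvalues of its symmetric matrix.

(1, 2)

Applying the same elementary operations to the rows and columns of A produces a congruent diagonal matrix with entries 3, -16/3, -1.
That gives 1 positive, 2 negative pivots.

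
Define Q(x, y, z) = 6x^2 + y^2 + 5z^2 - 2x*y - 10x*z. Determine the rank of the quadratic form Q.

2

The symmetric matrix is A = [[6, -1, -5], [-1, 1, 0], [-5, 0, 5]].
Row-reducing A symmetrically gives the diagonal entries 6, 5/6, 0.
That gives 2 positive, 1 zero pivots.
The rank is the number of nonzero pivots: 2.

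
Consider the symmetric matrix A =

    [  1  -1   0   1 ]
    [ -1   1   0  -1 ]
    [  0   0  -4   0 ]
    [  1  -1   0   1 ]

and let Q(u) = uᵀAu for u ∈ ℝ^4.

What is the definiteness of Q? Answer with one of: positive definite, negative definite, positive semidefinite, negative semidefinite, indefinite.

indefinite

Applying the same elementary operations to the rows and columns of A produces a congruent diagonal matrix with entries 1, 0, -4, 0.
So there are 1 positive, 1 negative, 2 zero pivots.
Hence Q is indefinite.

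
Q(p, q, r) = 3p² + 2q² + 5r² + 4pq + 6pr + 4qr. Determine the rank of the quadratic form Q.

3

Write A = [[3, 2, 3], [2, 2, 2], [3, 2, 5]].
Applying the same elementary operations to the rows and columns of A produces a congruent diagonal matrix with entries 3, 2/3, 2.
Counting signs: 3 positive.
The rank is the number of nonzero pivots: 3.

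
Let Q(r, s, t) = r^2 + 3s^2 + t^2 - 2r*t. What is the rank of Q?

2

The associated matrix is A = [[1, 0, -1], [0, 3, 0], [-1, 0, 1]].
Row-reducing A symmetrically gives the diagonal entries 1, 3, 0.
So there are 2 positive, 1 zero pivots.
The rank is the number of nonzero pivots: 2.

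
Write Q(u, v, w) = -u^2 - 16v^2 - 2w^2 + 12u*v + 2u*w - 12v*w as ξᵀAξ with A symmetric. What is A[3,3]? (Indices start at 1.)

-2

The coefficient of w^2 in Q is -2, and that is exactly A[3,3].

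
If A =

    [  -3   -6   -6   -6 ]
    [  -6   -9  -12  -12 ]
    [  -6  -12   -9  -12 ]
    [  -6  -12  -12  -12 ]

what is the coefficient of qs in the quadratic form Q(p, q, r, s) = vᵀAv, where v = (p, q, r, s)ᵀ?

-24

The coefficient of qs is A[2,4] + A[4,2] = 2·(-12) = -24.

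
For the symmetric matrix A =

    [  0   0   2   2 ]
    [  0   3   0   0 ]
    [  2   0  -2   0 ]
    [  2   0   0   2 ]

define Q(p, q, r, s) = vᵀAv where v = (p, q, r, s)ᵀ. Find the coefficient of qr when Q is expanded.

The coefficient of qr is A[2,3] + A[3,2] = 2·0 = 0.

0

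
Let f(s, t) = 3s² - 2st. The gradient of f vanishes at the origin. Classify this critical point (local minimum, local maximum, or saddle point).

saddle point

The Hessian at the origin is H = [[6, -2], [-2, 0]].
det H = 6·0 − (-2)² = -4 < 0, so H is indefinite.
Therefore the origin is a saddle point.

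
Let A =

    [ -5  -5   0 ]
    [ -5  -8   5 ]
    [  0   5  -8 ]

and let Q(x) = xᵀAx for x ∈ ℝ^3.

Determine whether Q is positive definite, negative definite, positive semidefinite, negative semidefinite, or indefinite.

indefinite

Row-reducing A symmetrically gives the diagonal entries -5, -3, 1/3.
So there are 1 positive, 2 negative pivots.
Hence Q is indefinite.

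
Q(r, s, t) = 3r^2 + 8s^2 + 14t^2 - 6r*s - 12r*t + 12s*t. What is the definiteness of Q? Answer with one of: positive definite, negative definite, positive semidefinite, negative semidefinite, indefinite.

The symmetric matrix of Q is A = [[3, -3, -6], [-3, 8, 6], [-6, 6, 14]].
Leading principal minors: Δ_1 = 3, Δ_2 = 15, Δ_3 = 30.
All leading principal minors are positive, so by Sylvester's criterion Q is positive definite.

positive definite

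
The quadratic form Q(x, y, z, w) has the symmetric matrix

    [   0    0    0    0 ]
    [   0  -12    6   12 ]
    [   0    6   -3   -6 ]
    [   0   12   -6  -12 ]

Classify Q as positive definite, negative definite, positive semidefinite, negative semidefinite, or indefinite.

Symmetric row and column elimination reduces A to a congruent diagonal form with pivots 0, -12, 0, 0.
So there are 1 negative, 3 zero pivots.
Hence Q is negative semidefinite.

negative semidefinite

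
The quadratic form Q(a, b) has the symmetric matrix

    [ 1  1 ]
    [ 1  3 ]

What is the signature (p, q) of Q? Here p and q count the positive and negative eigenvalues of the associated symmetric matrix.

(2, 0)

Row-reducing A symmetrically gives the diagonal entries 1, 2.
So there are 2 positive pivots.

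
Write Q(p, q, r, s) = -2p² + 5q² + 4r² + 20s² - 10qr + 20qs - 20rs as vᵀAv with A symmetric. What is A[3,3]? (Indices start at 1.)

4

The coefficient of r² in Q is 4, and that is exactly A[3,3].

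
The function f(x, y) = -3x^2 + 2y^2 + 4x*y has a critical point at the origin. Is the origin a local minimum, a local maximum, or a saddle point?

saddle point

The Hessian at the origin is H = [[-6, 4], [4, 4]].
det H = -6·4 − (4)² = -40 < 0, so H is indefinite.
Therefore the origin is a saddle point.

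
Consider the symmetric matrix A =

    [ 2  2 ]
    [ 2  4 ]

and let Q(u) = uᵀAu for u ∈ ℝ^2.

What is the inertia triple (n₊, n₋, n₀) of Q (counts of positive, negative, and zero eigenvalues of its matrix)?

An LDLᵀ factorisation of A has diagonal entries 2, 2.
So there are 2 positive pivots.

(2, 0, 0)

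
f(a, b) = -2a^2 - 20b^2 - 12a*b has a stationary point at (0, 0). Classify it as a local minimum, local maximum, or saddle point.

local maximum

The Hessian at the origin is H = [[-4, -12], [-12, -40]].
det H = -4·-40 − (-12)² = 16 > 0 and H[1,1] = -4 < 0, so H is negative definite.
Therefore the origin is a local maximum.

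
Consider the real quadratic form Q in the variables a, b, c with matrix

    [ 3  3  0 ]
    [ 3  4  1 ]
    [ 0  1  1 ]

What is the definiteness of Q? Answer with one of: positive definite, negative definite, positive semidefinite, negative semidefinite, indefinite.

positive semidefinite

Applying the same elementary operations to the rows and columns of A produces a congruent diagonal matrix with entries 3, 1, 0.
That gives 2 positive, 1 zero pivots.
Hence Q is positive semidefinite.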